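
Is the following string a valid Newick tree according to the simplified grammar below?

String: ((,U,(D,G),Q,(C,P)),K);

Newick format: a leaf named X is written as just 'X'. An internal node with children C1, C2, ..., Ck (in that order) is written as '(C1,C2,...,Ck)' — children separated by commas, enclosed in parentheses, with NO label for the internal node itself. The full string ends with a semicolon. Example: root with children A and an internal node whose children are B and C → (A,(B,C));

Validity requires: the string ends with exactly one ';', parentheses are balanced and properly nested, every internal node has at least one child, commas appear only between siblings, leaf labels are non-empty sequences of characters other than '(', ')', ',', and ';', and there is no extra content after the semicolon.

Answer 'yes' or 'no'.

Input: ((,U,(D,G),Q,(C,P)),K);
Paren balance: 4 '(' vs 4 ')' OK
Ends with single ';': True
Full parse: FAILS (empty leaf label at pos 2)
Valid: False

Answer: no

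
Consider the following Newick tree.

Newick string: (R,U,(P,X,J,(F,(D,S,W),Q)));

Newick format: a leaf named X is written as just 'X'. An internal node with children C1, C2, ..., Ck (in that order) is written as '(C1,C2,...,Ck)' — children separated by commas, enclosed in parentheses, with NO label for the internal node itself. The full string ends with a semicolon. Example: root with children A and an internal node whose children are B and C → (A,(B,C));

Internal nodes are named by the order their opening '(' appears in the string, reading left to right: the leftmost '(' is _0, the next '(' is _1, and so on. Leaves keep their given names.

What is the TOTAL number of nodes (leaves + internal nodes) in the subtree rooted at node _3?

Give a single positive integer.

Newick: (R,U,(P,X,J,(F,(D,S,W),Q)));
Locate _3: it is the '(' at position 15 (the 4th '(' reading left to right).
Query: subtree rooted at _3
_3: subtree_size = 1 + 3
  D: subtree_size = 1 + 0
  S: subtree_size = 1 + 0
  W: subtree_size = 1 + 0
Total subtree size of _3: 4

Answer: 4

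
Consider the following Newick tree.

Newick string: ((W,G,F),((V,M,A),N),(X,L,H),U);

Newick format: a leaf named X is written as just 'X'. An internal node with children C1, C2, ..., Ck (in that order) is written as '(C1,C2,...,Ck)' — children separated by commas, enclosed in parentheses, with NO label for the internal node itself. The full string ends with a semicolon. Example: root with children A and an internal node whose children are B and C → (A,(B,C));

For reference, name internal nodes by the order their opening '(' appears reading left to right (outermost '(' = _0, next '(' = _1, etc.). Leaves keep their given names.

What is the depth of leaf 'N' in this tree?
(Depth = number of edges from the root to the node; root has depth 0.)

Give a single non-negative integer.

Newick: ((W,G,F),((V,M,A),N),(X,L,H),U);
Naming internals by '(' encounter order: outermost '(' = _0, next = _1, ...
Query node: N
Path from root: _0 -> _2 -> N
Depth of N: 2 (number of edges from root)

Answer: 2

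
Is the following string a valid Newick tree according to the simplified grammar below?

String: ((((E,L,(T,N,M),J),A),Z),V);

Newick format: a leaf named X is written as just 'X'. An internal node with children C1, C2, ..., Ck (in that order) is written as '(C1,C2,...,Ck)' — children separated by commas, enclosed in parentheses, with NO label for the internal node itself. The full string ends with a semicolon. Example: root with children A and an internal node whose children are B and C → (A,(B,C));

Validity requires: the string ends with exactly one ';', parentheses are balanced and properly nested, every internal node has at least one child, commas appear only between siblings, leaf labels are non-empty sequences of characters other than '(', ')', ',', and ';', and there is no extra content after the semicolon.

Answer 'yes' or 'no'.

Answer: yes

Derivation:
Input: ((((E,L,(T,N,M),J),A),Z),V);
Paren balance: 5 '(' vs 5 ')' OK
Ends with single ';': True
Full parse: OK
Valid: True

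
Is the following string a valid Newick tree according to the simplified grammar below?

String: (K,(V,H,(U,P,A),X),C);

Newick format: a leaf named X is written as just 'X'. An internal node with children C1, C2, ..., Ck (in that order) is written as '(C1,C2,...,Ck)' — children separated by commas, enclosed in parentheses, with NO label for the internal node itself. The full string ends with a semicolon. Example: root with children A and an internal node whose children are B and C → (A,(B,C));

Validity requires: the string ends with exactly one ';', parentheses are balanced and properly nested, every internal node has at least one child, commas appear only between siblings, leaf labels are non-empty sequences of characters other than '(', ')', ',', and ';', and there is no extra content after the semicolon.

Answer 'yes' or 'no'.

Input: (K,(V,H,(U,P,A),X),C);
Paren balance: 3 '(' vs 3 ')' OK
Ends with single ';': True
Full parse: OK
Valid: True

Answer: yes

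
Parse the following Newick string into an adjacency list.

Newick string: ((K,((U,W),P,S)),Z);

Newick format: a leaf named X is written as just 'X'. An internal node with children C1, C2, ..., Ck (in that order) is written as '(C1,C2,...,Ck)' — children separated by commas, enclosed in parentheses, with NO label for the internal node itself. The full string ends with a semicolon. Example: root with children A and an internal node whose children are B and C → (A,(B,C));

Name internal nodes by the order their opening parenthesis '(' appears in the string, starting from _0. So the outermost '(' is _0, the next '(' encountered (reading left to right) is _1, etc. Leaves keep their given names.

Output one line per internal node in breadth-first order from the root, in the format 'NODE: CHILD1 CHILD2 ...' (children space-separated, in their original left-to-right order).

Answer: _0: _1 Z
_1: K _2
_2: _3 P S
_3: U W

Derivation:
Input: ((K,((U,W),P,S)),Z);
Scanning left-to-right, naming '(' by encounter order:
  pos 0: '(' -> open internal node _0 (depth 1)
  pos 1: '(' -> open internal node _1 (depth 2)
  pos 4: '(' -> open internal node _2 (depth 3)
  pos 5: '(' -> open internal node _3 (depth 4)
  pos 9: ')' -> close internal node _3 (now at depth 3)
  pos 14: ')' -> close internal node _2 (now at depth 2)
  pos 15: ')' -> close internal node _1 (now at depth 1)
  pos 18: ')' -> close internal node _0 (now at depth 0)
Total internal nodes: 4
BFS adjacency from root:
  _0: _1 Z
  _1: K _2
  _2: _3 P S
  _3: U W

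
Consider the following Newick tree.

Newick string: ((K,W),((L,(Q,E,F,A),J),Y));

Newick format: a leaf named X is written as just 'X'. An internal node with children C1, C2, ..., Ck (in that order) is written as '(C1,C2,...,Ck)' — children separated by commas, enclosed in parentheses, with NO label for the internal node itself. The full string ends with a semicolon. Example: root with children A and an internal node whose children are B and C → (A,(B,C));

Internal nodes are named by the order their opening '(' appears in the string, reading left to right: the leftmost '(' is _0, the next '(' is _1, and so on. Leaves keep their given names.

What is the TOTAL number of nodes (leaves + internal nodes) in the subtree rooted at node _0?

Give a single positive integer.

Answer: 14

Derivation:
Newick: ((K,W),((L,(Q,E,F,A),J),Y));
Locate _0: it is the '(' at position 0 (the 1st '(' reading left to right).
Query: subtree rooted at _0
_0: subtree_size = 1 + 13
  _1: subtree_size = 1 + 2
    K: subtree_size = 1 + 0
    W: subtree_size = 1 + 0
  _2: subtree_size = 1 + 9
    _3: subtree_size = 1 + 7
      L: subtree_size = 1 + 0
      _4: subtree_size = 1 + 4
        Q: subtree_size = 1 + 0
        E: subtree_size = 1 + 0
        F: subtree_size = 1 + 0
        A: subtree_size = 1 + 0
      J: subtree_size = 1 + 0
    Y: subtree_size = 1 + 0
Total subtree size of _0: 14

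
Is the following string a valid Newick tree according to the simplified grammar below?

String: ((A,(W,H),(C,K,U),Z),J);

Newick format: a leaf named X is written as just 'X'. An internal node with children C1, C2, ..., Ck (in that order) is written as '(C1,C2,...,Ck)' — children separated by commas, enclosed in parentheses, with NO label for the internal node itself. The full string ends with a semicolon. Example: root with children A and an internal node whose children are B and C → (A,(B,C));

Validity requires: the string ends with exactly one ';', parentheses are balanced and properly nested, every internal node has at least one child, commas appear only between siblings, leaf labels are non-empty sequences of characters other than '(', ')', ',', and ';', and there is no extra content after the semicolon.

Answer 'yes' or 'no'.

Answer: yes

Derivation:
Input: ((A,(W,H),(C,K,U),Z),J);
Paren balance: 4 '(' vs 4 ')' OK
Ends with single ';': True
Full parse: OK
Valid: True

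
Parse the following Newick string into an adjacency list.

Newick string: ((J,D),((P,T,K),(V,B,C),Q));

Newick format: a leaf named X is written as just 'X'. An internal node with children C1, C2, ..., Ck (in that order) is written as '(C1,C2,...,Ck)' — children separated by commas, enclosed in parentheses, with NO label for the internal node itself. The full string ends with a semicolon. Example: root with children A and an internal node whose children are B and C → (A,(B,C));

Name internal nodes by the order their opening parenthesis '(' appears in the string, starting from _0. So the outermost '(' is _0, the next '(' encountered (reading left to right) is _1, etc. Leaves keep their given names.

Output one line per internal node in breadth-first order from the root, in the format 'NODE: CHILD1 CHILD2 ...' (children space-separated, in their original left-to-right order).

Answer: _0: _1 _2
_1: J D
_2: _3 _4 Q
_3: P T K
_4: V B C

Derivation:
Input: ((J,D),((P,T,K),(V,B,C),Q));
Scanning left-to-right, naming '(' by encounter order:
  pos 0: '(' -> open internal node _0 (depth 1)
  pos 1: '(' -> open internal node _1 (depth 2)
  pos 5: ')' -> close internal node _1 (now at depth 1)
  pos 7: '(' -> open internal node _2 (depth 2)
  pos 8: '(' -> open internal node _3 (depth 3)
  pos 14: ')' -> close internal node _3 (now at depth 2)
  pos 16: '(' -> open internal node _4 (depth 3)
  pos 22: ')' -> close internal node _4 (now at depth 2)
  pos 25: ')' -> close internal node _2 (now at depth 1)
  pos 26: ')' -> close internal node _0 (now at depth 0)
Total internal nodes: 5
BFS adjacency from root:
  _0: _1 _2
  _1: J D
  _2: _3 _4 Q
  _3: P T K
  _4: V B C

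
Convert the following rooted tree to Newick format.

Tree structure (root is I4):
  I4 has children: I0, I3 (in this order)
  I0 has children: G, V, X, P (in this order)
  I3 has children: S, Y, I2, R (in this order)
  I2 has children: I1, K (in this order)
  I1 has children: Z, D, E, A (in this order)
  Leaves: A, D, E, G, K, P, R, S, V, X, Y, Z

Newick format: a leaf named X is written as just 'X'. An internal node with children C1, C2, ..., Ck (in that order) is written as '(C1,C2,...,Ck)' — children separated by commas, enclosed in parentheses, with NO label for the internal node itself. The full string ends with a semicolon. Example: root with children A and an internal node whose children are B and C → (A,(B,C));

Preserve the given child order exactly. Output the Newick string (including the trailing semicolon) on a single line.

Answer: ((G,V,X,P),(S,Y,((Z,D,E,A),K),R));

Derivation:
internal I4 with children ['I0', 'I3']
  internal I0 with children ['G', 'V', 'X', 'P']
    leaf 'G' → 'G'
    leaf 'V' → 'V'
    leaf 'X' → 'X'
    leaf 'P' → 'P'
  → '(G,V,X,P)'
  internal I3 with children ['S', 'Y', 'I2', 'R']
    leaf 'S' → 'S'
    leaf 'Y' → 'Y'
    internal I2 with children ['I1', 'K']
      internal I1 with children ['Z', 'D', 'E', 'A']
        leaf 'Z' → 'Z'
        leaf 'D' → 'D'
        leaf 'E' → 'E'
        leaf 'A' → 'A'
      → '(Z,D,E,A)'
      leaf 'K' → 'K'
    → '((Z,D,E,A),K)'
    leaf 'R' → 'R'
  → '(S,Y,((Z,D,E,A),K),R)'
→ '((G,V,X,P),(S,Y,((Z,D,E,A),K),R))'
Final: ((G,V,X,P),(S,Y,((Z,D,E,A),K),R));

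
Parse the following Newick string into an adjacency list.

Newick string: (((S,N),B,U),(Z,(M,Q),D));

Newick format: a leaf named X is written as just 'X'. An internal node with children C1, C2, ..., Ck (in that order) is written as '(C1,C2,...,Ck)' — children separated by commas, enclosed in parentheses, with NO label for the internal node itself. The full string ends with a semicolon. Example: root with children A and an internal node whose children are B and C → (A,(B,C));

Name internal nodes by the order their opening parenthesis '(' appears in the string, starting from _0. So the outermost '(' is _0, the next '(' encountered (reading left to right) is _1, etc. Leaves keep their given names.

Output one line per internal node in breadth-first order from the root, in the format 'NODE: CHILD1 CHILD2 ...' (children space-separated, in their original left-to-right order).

Input: (((S,N),B,U),(Z,(M,Q),D));
Scanning left-to-right, naming '(' by encounter order:
  pos 0: '(' -> open internal node _0 (depth 1)
  pos 1: '(' -> open internal node _1 (depth 2)
  pos 2: '(' -> open internal node _2 (depth 3)
  pos 6: ')' -> close internal node _2 (now at depth 2)
  pos 11: ')' -> close internal node _1 (now at depth 1)
  pos 13: '(' -> open internal node _3 (depth 2)
  pos 16: '(' -> open internal node _4 (depth 3)
  pos 20: ')' -> close internal node _4 (now at depth 2)
  pos 23: ')' -> close internal node _3 (now at depth 1)
  pos 24: ')' -> close internal node _0 (now at depth 0)
Total internal nodes: 5
BFS adjacency from root:
  _0: _1 _3
  _1: _2 B U
  _3: Z _4 D
  _2: S N
  _4: M Q

Answer: _0: _1 _3
_1: _2 B U
_3: Z _4 D
_2: S N
_4: M Q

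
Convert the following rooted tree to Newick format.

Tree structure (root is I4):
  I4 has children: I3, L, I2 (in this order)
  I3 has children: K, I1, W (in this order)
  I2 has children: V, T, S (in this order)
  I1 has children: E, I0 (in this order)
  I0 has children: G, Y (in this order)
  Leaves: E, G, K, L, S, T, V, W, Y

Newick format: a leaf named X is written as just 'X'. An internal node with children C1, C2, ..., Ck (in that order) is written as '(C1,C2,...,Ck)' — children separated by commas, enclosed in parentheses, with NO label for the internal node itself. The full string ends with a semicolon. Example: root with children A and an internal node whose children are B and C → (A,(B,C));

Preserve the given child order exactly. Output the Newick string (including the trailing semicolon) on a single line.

Answer: ((K,(E,(G,Y)),W),L,(V,T,S));

Derivation:
internal I4 with children ['I3', 'L', 'I2']
  internal I3 with children ['K', 'I1', 'W']
    leaf 'K' → 'K'
    internal I1 with children ['E', 'I0']
      leaf 'E' → 'E'
      internal I0 with children ['G', 'Y']
        leaf 'G' → 'G'
        leaf 'Y' → 'Y'
      → '(G,Y)'
    → '(E,(G,Y))'
    leaf 'W' → 'W'
  → '(K,(E,(G,Y)),W)'
  leaf 'L' → 'L'
  internal I2 with children ['V', 'T', 'S']
    leaf 'V' → 'V'
    leaf 'T' → 'T'
    leaf 'S' → 'S'
  → '(V,T,S)'
→ '((K,(E,(G,Y)),W),L,(V,T,S))'
Final: ((K,(E,(G,Y)),W),L,(V,T,S));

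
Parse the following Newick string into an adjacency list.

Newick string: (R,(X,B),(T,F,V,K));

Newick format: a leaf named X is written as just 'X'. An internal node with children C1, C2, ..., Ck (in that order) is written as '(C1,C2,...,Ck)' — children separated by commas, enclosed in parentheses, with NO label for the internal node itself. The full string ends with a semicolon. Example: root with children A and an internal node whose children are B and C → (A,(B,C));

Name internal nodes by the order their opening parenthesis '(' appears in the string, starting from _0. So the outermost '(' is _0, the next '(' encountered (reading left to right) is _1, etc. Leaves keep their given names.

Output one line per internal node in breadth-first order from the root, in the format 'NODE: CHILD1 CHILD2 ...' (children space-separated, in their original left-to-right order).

Answer: _0: R _1 _2
_1: X B
_2: T F V K

Derivation:
Input: (R,(X,B),(T,F,V,K));
Scanning left-to-right, naming '(' by encounter order:
  pos 0: '(' -> open internal node _0 (depth 1)
  pos 3: '(' -> open internal node _1 (depth 2)
  pos 7: ')' -> close internal node _1 (now at depth 1)
  pos 9: '(' -> open internal node _2 (depth 2)
  pos 17: ')' -> close internal node _2 (now at depth 1)
  pos 18: ')' -> close internal node _0 (now at depth 0)
Total internal nodes: 3
BFS adjacency from root:
  _0: R _1 _2
  _1: X B
  _2: T F V K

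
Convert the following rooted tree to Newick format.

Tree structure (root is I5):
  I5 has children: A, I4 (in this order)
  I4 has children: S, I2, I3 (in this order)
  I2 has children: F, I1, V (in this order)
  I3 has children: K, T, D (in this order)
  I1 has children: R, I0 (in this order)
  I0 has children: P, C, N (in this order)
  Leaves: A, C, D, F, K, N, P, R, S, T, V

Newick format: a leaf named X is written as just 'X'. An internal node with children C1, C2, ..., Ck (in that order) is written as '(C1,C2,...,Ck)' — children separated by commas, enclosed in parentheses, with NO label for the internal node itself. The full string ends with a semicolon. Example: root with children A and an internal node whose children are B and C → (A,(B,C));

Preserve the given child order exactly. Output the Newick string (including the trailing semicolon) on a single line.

internal I5 with children ['A', 'I4']
  leaf 'A' → 'A'
  internal I4 with children ['S', 'I2', 'I3']
    leaf 'S' → 'S'
    internal I2 with children ['F', 'I1', 'V']
      leaf 'F' → 'F'
      internal I1 with children ['R', 'I0']
        leaf 'R' → 'R'
        internal I0 with children ['P', 'C', 'N']
          leaf 'P' → 'P'
          leaf 'C' → 'C'
          leaf 'N' → 'N'
        → '(P,C,N)'
      → '(R,(P,C,N))'
      leaf 'V' → 'V'
    → '(F,(R,(P,C,N)),V)'
    internal I3 with children ['K', 'T', 'D']
      leaf 'K' → 'K'
      leaf 'T' → 'T'
      leaf 'D' → 'D'
    → '(K,T,D)'
  → '(S,(F,(R,(P,C,N)),V),(K,T,D))'
→ '(A,(S,(F,(R,(P,C,N)),V),(K,T,D)))'
Final: (A,(S,(F,(R,(P,C,N)),V),(K,T,D)));

Answer: (A,(S,(F,(R,(P,C,N)),V),(K,T,D)));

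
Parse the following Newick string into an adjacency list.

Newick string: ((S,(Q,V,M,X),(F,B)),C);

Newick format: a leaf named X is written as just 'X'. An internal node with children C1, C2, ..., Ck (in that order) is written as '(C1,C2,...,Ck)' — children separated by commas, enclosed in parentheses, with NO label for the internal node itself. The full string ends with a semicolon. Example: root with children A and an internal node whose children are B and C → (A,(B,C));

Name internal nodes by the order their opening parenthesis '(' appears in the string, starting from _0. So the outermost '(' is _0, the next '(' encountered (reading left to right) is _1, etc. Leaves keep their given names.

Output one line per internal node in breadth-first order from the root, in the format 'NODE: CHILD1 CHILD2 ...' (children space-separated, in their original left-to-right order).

Answer: _0: _1 C
_1: S _2 _3
_2: Q V M X
_3: F B

Derivation:
Input: ((S,(Q,V,M,X),(F,B)),C);
Scanning left-to-right, naming '(' by encounter order:
  pos 0: '(' -> open internal node _0 (depth 1)
  pos 1: '(' -> open internal node _1 (depth 2)
  pos 4: '(' -> open internal node _2 (depth 3)
  pos 12: ')' -> close internal node _2 (now at depth 2)
  pos 14: '(' -> open internal node _3 (depth 3)
  pos 18: ')' -> close internal node _3 (now at depth 2)
  pos 19: ')' -> close internal node _1 (now at depth 1)
  pos 22: ')' -> close internal node _0 (now at depth 0)
Total internal nodes: 4
BFS adjacency from root:
  _0: _1 C
  _1: S _2 _3
  _2: Q V M X
  _3: F B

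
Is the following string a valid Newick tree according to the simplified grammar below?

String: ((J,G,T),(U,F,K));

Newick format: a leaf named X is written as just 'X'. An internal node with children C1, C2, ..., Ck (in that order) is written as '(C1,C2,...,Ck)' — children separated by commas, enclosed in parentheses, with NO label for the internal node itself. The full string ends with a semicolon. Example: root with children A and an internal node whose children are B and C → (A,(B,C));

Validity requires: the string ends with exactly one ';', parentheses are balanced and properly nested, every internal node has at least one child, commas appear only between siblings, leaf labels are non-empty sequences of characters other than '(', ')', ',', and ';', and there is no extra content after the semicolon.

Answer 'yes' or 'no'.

Input: ((J,G,T),(U,F,K));
Paren balance: 3 '(' vs 3 ')' OK
Ends with single ';': True
Full parse: OK
Valid: True

Answer: yes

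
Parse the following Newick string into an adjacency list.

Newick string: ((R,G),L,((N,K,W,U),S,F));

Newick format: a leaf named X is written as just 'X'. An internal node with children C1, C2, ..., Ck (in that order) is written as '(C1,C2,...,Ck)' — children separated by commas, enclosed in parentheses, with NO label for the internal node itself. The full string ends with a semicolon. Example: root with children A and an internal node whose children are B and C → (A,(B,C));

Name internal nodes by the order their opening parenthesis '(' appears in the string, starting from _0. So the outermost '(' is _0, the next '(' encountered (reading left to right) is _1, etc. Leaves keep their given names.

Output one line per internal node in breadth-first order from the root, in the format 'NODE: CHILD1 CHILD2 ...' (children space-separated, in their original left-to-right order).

Input: ((R,G),L,((N,K,W,U),S,F));
Scanning left-to-right, naming '(' by encounter order:
  pos 0: '(' -> open internal node _0 (depth 1)
  pos 1: '(' -> open internal node _1 (depth 2)
  pos 5: ')' -> close internal node _1 (now at depth 1)
  pos 9: '(' -> open internal node _2 (depth 2)
  pos 10: '(' -> open internal node _3 (depth 3)
  pos 18: ')' -> close internal node _3 (now at depth 2)
  pos 23: ')' -> close internal node _2 (now at depth 1)
  pos 24: ')' -> close internal node _0 (now at depth 0)
Total internal nodes: 4
BFS adjacency from root:
  _0: _1 L _2
  _1: R G
  _2: _3 S F
  _3: N K W U

Answer: _0: _1 L _2
_1: R G
_2: _3 S F
_3: N K W U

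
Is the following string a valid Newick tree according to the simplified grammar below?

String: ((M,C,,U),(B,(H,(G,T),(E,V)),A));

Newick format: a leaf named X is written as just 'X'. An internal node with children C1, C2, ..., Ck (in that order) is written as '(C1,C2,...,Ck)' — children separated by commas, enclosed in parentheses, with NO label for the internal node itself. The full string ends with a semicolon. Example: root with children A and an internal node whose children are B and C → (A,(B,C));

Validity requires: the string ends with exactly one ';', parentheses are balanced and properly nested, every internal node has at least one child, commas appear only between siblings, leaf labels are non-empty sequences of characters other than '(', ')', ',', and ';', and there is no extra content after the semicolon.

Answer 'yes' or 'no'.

Answer: no

Derivation:
Input: ((M,C,,U),(B,(H,(G,T),(E,V)),A));
Paren balance: 6 '(' vs 6 ')' OK
Ends with single ';': True
Full parse: FAILS (empty leaf label at pos 6)
Valid: False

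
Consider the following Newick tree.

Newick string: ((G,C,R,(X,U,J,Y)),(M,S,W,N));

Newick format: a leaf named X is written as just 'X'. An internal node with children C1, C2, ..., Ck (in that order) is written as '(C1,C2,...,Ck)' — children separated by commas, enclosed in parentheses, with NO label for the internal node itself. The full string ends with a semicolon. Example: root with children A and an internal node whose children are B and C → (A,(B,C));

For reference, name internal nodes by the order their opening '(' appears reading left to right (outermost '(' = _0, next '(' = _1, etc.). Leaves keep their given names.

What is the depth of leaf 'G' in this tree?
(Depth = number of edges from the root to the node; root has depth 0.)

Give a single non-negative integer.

Newick: ((G,C,R,(X,U,J,Y)),(M,S,W,N));
Naming internals by '(' encounter order: outermost '(' = _0, next = _1, ...
Query node: G
Path from root: _0 -> _1 -> G
Depth of G: 2 (number of edges from root)

Answer: 2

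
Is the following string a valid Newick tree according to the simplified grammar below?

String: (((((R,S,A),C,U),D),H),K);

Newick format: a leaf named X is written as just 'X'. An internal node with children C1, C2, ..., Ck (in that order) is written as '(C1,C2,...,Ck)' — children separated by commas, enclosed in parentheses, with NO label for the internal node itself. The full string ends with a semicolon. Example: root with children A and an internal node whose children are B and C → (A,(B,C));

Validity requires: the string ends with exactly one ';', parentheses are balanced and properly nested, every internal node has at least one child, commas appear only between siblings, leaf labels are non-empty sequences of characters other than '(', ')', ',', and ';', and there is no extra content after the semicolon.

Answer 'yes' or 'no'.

Input: (((((R,S,A),C,U),D),H),K);
Paren balance: 5 '(' vs 5 ')' OK
Ends with single ';': True
Full parse: OK
Valid: True

Answer: yes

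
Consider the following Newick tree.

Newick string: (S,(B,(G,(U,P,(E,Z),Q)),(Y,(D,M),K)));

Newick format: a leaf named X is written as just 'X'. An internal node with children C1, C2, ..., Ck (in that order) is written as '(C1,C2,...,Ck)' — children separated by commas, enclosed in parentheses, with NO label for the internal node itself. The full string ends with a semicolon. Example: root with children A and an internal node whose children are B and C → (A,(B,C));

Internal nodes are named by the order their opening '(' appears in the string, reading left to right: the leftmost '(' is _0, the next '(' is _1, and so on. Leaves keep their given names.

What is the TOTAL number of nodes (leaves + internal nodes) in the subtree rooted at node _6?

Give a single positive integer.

Answer: 3

Derivation:
Newick: (S,(B,(G,(U,P,(E,Z),Q)),(Y,(D,M),K)));
Locate _6: it is the '(' at position 27 (the 7th '(' reading left to right).
Query: subtree rooted at _6
_6: subtree_size = 1 + 2
  D: subtree_size = 1 + 0
  M: subtree_size = 1 + 0
Total subtree size of _6: 3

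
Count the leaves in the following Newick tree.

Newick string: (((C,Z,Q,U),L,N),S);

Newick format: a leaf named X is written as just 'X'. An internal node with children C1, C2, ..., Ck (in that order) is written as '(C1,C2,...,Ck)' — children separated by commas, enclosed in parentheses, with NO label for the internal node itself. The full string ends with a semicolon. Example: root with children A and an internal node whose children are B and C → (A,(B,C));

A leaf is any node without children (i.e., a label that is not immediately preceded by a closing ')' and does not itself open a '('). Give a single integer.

Answer: 7

Derivation:
Newick: (((C,Z,Q,U),L,N),S);
Scan left-to-right; a leaf is any maximal label run not followed by '(':
  pos 3: leaf 'C' → count = 1
  pos 5: leaf 'Z' → count = 2
  pos 7: leaf 'Q' → count = 3
  pos 9: leaf 'U' → count = 4
  pos 12: leaf 'L' → count = 5
  pos 14: leaf 'N' → count = 6
  pos 17: leaf 'S' → count = 7
Total leaves: 7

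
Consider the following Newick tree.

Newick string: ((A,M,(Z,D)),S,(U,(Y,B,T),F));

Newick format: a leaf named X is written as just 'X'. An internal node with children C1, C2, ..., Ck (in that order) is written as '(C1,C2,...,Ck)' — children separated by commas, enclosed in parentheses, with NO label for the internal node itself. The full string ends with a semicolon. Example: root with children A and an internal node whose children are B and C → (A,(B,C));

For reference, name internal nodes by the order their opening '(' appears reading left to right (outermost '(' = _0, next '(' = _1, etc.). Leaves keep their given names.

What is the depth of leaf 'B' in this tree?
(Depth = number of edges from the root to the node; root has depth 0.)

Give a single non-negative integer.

Answer: 3

Derivation:
Newick: ((A,M,(Z,D)),S,(U,(Y,B,T),F));
Naming internals by '(' encounter order: outermost '(' = _0, next = _1, ...
Query node: B
Path from root: _0 -> _3 -> _4 -> B
Depth of B: 3 (number of edges from root)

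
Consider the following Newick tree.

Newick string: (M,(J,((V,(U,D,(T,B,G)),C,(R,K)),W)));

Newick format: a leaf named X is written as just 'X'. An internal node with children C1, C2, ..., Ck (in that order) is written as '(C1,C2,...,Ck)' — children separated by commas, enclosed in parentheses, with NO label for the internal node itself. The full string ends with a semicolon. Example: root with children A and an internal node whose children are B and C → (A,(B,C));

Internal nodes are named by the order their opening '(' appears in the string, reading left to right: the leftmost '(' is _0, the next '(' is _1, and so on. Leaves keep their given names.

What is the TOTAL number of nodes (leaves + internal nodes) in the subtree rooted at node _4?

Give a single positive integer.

Answer: 7

Derivation:
Newick: (M,(J,((V,(U,D,(T,B,G)),C,(R,K)),W)));
Locate _4: it is the '(' at position 10 (the 5th '(' reading left to right).
Query: subtree rooted at _4
_4: subtree_size = 1 + 6
  U: subtree_size = 1 + 0
  D: subtree_size = 1 + 0
  _5: subtree_size = 1 + 3
    T: subtree_size = 1 + 0
    B: subtree_size = 1 + 0
    G: subtree_size = 1 + 0
Total subtree size of _4: 7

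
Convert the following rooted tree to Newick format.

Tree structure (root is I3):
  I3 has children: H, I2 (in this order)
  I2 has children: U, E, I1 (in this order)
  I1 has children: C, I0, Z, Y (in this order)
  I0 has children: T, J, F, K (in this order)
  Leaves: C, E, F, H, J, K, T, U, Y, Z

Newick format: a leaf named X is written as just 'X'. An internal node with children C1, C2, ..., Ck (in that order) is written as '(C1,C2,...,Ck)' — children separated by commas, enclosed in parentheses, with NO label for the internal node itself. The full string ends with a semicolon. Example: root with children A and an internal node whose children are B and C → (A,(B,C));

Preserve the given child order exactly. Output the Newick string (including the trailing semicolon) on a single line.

Answer: (H,(U,E,(C,(T,J,F,K),Z,Y)));

Derivation:
internal I3 with children ['H', 'I2']
  leaf 'H' → 'H'
  internal I2 with children ['U', 'E', 'I1']
    leaf 'U' → 'U'
    leaf 'E' → 'E'
    internal I1 with children ['C', 'I0', 'Z', 'Y']
      leaf 'C' → 'C'
      internal I0 with children ['T', 'J', 'F', 'K']
        leaf 'T' → 'T'
        leaf 'J' → 'J'
        leaf 'F' → 'F'
        leaf 'K' → 'K'
      → '(T,J,F,K)'
      leaf 'Z' → 'Z'
      leaf 'Y' → 'Y'
    → '(C,(T,J,F,K),Z,Y)'
  → '(U,E,(C,(T,J,F,K),Z,Y))'
→ '(H,(U,E,(C,(T,J,F,K),Z,Y)))'
Final: (H,(U,E,(C,(T,J,F,K),Z,Y)));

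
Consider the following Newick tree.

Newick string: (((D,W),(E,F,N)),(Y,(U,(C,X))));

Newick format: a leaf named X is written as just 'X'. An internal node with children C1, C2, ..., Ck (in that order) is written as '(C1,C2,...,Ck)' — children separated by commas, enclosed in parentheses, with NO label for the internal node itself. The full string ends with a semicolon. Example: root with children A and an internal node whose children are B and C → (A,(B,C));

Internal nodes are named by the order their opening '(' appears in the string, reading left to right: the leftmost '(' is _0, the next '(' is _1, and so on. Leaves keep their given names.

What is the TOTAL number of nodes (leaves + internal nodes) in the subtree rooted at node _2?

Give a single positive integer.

Answer: 3

Derivation:
Newick: (((D,W),(E,F,N)),(Y,(U,(C,X))));
Locate _2: it is the '(' at position 2 (the 3rd '(' reading left to right).
Query: subtree rooted at _2
_2: subtree_size = 1 + 2
  D: subtree_size = 1 + 0
  W: subtree_size = 1 + 0
Total subtree size of _2: 3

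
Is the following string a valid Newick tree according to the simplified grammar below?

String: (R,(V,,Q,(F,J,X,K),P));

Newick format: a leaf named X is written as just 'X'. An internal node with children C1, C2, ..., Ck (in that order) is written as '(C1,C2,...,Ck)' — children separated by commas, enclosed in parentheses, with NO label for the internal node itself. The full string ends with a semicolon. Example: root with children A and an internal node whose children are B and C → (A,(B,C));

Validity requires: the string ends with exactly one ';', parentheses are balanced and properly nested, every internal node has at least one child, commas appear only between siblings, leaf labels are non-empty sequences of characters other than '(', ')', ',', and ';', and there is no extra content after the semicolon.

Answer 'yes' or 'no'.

Answer: no

Derivation:
Input: (R,(V,,Q,(F,J,X,K),P));
Paren balance: 3 '(' vs 3 ')' OK
Ends with single ';': True
Full parse: FAILS (empty leaf label at pos 6)
Valid: False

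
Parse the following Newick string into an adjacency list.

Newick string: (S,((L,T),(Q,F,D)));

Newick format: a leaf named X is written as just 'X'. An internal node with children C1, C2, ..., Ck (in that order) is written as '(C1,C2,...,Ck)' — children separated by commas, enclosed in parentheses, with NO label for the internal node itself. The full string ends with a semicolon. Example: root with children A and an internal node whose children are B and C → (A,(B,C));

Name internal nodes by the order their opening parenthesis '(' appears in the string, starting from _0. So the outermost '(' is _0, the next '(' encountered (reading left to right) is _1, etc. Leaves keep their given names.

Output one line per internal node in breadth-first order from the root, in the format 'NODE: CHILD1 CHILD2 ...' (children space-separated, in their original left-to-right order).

Answer: _0: S _1
_1: _2 _3
_2: L T
_3: Q F D

Derivation:
Input: (S,((L,T),(Q,F,D)));
Scanning left-to-right, naming '(' by encounter order:
  pos 0: '(' -> open internal node _0 (depth 1)
  pos 3: '(' -> open internal node _1 (depth 2)
  pos 4: '(' -> open internal node _2 (depth 3)
  pos 8: ')' -> close internal node _2 (now at depth 2)
  pos 10: '(' -> open internal node _3 (depth 3)
  pos 16: ')' -> close internal node _3 (now at depth 2)
  pos 17: ')' -> close internal node _1 (now at depth 1)
  pos 18: ')' -> close internal node _0 (now at depth 0)
Total internal nodes: 4
BFS adjacency from root:
  _0: S _1
  _1: _2 _3
  _2: L T
  _3: Q F D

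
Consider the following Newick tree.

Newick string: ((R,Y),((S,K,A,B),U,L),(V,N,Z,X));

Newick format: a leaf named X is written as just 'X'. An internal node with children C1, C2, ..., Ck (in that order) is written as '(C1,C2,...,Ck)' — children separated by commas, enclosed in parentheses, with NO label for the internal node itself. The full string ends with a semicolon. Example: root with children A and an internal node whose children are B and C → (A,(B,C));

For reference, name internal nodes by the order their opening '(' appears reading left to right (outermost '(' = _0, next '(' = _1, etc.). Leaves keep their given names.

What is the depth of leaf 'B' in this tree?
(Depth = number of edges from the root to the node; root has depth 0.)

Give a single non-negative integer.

Answer: 3

Derivation:
Newick: ((R,Y),((S,K,A,B),U,L),(V,N,Z,X));
Naming internals by '(' encounter order: outermost '(' = _0, next = _1, ...
Query node: B
Path from root: _0 -> _2 -> _3 -> B
Depth of B: 3 (number of edges from root)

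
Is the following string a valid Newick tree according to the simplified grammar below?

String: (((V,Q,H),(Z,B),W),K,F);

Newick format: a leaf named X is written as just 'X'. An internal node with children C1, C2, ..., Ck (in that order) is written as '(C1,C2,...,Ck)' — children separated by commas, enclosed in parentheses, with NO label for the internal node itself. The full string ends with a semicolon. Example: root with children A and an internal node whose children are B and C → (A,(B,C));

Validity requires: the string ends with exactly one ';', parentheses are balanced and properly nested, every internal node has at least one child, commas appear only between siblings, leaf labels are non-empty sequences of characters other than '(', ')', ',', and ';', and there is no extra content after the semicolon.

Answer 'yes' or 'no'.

Input: (((V,Q,H),(Z,B),W),K,F);
Paren balance: 4 '(' vs 4 ')' OK
Ends with single ';': True
Full parse: OK
Valid: True

Answer: yes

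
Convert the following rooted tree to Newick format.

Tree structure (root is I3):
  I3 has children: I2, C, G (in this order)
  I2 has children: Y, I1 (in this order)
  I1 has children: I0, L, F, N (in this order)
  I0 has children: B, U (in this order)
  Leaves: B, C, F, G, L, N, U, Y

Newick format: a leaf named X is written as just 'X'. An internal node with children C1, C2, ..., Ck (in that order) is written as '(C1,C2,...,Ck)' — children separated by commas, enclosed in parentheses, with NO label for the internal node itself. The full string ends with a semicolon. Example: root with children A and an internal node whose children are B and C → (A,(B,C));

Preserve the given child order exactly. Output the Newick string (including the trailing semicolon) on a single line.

internal I3 with children ['I2', 'C', 'G']
  internal I2 with children ['Y', 'I1']
    leaf 'Y' → 'Y'
    internal I1 with children ['I0', 'L', 'F', 'N']
      internal I0 with children ['B', 'U']
        leaf 'B' → 'B'
        leaf 'U' → 'U'
      → '(B,U)'
      leaf 'L' → 'L'
      leaf 'F' → 'F'
      leaf 'N' → 'N'
    → '((B,U),L,F,N)'
  → '(Y,((B,U),L,F,N))'
  leaf 'C' → 'C'
  leaf 'G' → 'G'
→ '((Y,((B,U),L,F,N)),C,G)'
Final: ((Y,((B,U),L,F,N)),C,G);

Answer: ((Y,((B,U),L,F,N)),C,G);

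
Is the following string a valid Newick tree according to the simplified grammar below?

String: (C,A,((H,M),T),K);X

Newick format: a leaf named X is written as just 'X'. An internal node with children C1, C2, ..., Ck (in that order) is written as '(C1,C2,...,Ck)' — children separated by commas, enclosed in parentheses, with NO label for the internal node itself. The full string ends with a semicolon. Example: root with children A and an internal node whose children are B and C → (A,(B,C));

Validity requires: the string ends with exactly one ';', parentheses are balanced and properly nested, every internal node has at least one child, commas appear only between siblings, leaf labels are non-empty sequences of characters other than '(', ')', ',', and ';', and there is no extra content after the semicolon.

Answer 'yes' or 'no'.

Input: (C,A,((H,M),T),K);X
Paren balance: 3 '(' vs 3 ')' OK
Ends with single ';': False
Full parse: FAILS (must end with ;)
Valid: False

Answer: no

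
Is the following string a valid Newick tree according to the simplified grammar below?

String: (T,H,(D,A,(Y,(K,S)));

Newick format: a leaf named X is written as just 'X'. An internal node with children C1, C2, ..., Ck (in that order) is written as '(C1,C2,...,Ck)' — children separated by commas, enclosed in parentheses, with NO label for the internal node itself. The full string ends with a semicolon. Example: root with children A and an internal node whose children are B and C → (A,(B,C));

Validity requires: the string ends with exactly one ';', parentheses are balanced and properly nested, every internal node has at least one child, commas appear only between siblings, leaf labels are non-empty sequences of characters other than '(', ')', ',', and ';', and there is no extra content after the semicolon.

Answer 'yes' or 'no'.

Answer: no

Derivation:
Input: (T,H,(D,A,(Y,(K,S)));
Paren balance: 4 '(' vs 3 ')' MISMATCH
Ends with single ';': True
Full parse: FAILS (expected , or ) at pos 20)
Valid: False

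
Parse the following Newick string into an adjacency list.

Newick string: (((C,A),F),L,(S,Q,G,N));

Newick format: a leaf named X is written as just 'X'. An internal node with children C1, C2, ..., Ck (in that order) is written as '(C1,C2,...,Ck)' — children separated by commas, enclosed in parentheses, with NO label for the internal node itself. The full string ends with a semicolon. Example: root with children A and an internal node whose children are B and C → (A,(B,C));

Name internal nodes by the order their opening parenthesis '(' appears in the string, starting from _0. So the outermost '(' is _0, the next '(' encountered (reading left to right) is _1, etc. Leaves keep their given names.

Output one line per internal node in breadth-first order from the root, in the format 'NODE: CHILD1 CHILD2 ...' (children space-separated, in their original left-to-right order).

Input: (((C,A),F),L,(S,Q,G,N));
Scanning left-to-right, naming '(' by encounter order:
  pos 0: '(' -> open internal node _0 (depth 1)
  pos 1: '(' -> open internal node _1 (depth 2)
  pos 2: '(' -> open internal node _2 (depth 3)
  pos 6: ')' -> close internal node _2 (now at depth 2)
  pos 9: ')' -> close internal node _1 (now at depth 1)
  pos 13: '(' -> open internal node _3 (depth 2)
  pos 21: ')' -> close internal node _3 (now at depth 1)
  pos 22: ')' -> close internal node _0 (now at depth 0)
Total internal nodes: 4
BFS adjacency from root:
  _0: _1 L _3
  _1: _2 F
  _3: S Q G N
  _2: C A

Answer: _0: _1 L _3
_1: _2 F
_3: S Q G N
_2: C A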